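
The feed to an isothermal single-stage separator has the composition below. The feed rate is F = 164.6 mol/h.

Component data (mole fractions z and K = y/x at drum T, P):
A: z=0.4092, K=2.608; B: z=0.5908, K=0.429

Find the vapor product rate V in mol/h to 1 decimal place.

Rachford–Rice: g(V/F) = Σ zᵢ(Kᵢ−1)/(1+V/F(Kᵢ−1)) = 0.
g(0) = ΣzᵢKᵢ − 1 = 0.3206 and g(1) = 1 − Σzᵢ/Kᵢ = -0.5341, so a root lies in (0, 1).
Binary case is linear: z₁(K₁−1)(1+V/F(K₂−1)) + z₂(K₂−1)(1+V/F(K₁−1)) = 0
⇒ V/F = [z₁(K₁−1)+z₂(K₂−1)] / [−(K₁−1)(K₂−1)] = 0.32065/0.91817 = 0.3492
Then V = V/F·F = 0.3492·164.6 = 57.5 mol/h and L = F − V = 107.1 mol/h.

V = 57.5 mol/h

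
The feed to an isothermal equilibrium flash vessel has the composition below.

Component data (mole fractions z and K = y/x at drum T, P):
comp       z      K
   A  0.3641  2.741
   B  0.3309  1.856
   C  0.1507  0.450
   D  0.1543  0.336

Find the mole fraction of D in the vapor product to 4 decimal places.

y_D = 0.1259

Material balance + equilibrium reduce to Σ zᵢ(Kᵢ−1)/(1+β(Kᵢ−1)) = 0.
Feasibility: ΣzᵢKᵢ = 1.7318, Σzᵢ/Kᵢ = 1.1052 — both > 1, two phases present.
Newton iteration, β⁰ = 0.5:
  β = 0.5000: g = 0.26955, g' = -0.6735 → β = 0.9002
  β = 0.9002: g = -0.01197, g' = -0.8440 → β = 0.8860
  β = 0.8860: g = -0.00014, g' = -0.8240 → β = 0.8858
Converged at β = 0.8858.
Compositions from xᵢ = zᵢ/(1+β(Kᵢ−1)), yᵢ = Kᵢxᵢ:
  A: x = 0.1432, y = 0.3926
  B: x = 0.1882, y = 0.3493
  C: x = 0.2939, y = 0.1322
  D: x = 0.3747, y = 0.1259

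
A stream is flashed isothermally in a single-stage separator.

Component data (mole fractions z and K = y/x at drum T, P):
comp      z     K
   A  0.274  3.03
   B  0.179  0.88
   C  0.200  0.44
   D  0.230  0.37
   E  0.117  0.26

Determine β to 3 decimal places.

Material balance + equilibrium reduce to Σ zᵢ(Kᵢ−1)/(1+β(Kᵢ−1)) = 0.
Feasibility: ΣzᵢKᵢ = 1.191, Σzᵢ/Kᵢ = 1.820 — both > 1, two phases present.
Newton–Raphson from β = 0.5:
  β = 0.500: g = -0.2513, g' = -0.758 → β = 0.168
  β = 0.168: g = 0.0079, g' = -0.904 → β = 0.177
Converged at β = 0.177.

β = 0.177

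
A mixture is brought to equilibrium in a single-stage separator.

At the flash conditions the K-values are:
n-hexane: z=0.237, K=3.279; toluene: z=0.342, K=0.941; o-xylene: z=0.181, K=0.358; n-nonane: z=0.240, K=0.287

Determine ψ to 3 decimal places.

ψ = 0.221

Newton–Raphson from ψ = 0.5:
  ψ = 0.500: g = -0.2054, g' = -0.727 → ψ = 0.217
  ψ = 0.217: g = 0.0032, g' = -0.823 → ψ = 0.221
Converged at ψ = 0.221.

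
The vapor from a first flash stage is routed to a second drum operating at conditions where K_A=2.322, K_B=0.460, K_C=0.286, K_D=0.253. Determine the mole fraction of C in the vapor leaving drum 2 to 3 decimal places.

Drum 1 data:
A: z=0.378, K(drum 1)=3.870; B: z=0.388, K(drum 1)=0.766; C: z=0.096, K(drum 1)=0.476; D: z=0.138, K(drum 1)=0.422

Drum 1:
Material balance + equilibrium reduce to Σ zᵢ(Kᵢ−1)/(1+ψ₁(Kᵢ−1)) = 0.
Feasibility: ΣzᵢKᵢ = 1.864, Σzᵢ/Kᵢ = 1.133 — both > 1, two phases present.
Newton iteration, ψ₁⁰ = 0.5:
  ψ₁ = 0.500: g = 0.1624, g' = -0.692 → ψ₁ = 0.735
  ψ₁ = 0.735: g = 0.0190, g' = -0.562 → ψ₁ = 0.768
Converged at ψ₁ = 0.768.
Drum-1 compositions:
  A: x = 0.118, y = 0.456
  B: x = 0.473, y = 0.362
  C: x = 0.161, y = 0.077
  D: x = 0.248, y = 0.105
Drum-2 feed = drum-1 vapor: z₂ = (0.4563, 0.3624, 0.0765, 0.1048).
Drum 2:
Let ψ₂ = V/F and solve Σ zᵢ(Kᵢ−1)/(1+ψ₂(Kᵢ−1)) = 0.
Feasibility: ΣzᵢKᵢ = 1.275, Σzᵢ/Kᵢ = 1.666 — both > 1, two phases present.
Newton–Raphson from ψ₂ = 0.33:
  ψ₂ = 0.330: g = 0.0066, g' = -0.713 → ψ₂ = 0.339
Converged at ψ₂ = 0.339.
  A: x = 0.315, y = 0.732
  B: x = 0.444, y = 0.204
  C: x = 0.101, y = 0.029
  D: x = 0.140, y = 0.036

y_C (drum 2) = 0.029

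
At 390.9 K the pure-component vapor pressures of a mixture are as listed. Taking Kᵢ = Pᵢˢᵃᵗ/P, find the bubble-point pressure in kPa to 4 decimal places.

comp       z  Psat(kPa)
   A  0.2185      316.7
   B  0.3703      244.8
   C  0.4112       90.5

Pbub = 197.0620 kPa

At the bubble point ψ → 0, so ΣzᵢKᵢ = 1 with Kᵢ = Pᵢˢᵃᵗ/P ⇒ P = ΣzᵢPᵢˢᵃᵗ.
P = 0.2185·316.7 + 0.3703·244.8 + 0.4112·90.5 = 197.0620 kPa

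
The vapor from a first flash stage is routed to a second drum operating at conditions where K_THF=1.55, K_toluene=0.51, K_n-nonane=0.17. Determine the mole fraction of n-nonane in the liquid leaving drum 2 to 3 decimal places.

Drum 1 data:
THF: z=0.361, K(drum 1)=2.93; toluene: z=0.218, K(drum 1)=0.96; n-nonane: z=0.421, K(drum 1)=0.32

Drum 1:
Rachford–Rice: g(ψ₁) = Σ zᵢ(Kᵢ−1)/(1+ψ₁(Kᵢ−1)) = 0.
Check two-phase: ΣzᵢKᵢ = 1.402 > 1 and Σzᵢ/Kᵢ = 1.666 > 1, so g(0) = 0.402 > 0 and g(1) = -0.666 < 0.
Newton–Raphson from ψ₁ = 0.64:
  ψ₁ = 0.640: g = -0.2041, g' = -0.880 → ψ₁ = 0.408
  ψ₁ = 0.408: g = -0.0153, g' = -0.794 → ψ₁ = 0.389
Converged at ψ₁ = 0.389.
Drum-1 compositions:
  THF: x = 0.206, y = 0.604
  toluene: x = 0.221, y = 0.213
  n-nonane: x = 0.572, y = 0.183
Drum-2 feed = drum-1 vapor: z₂ = (0.6043, 0.2126, 0.1831).
Drum 2:
Iterate (Newton) starting at ψ₂ = 0.5:
  ψ₂ = 0.500: g = -0.1371, g' = -0.571 → ψ₂ = 0.260
  ψ₂ = 0.260: g = -0.0223, g' = -0.412 → ψ₂ = 0.206
  ψ₂ = 0.206: g = -0.0005, g' = -0.394 → ψ₂ = 0.204
Converged at ψ₂ = 0.204.
  THF: x = 0.543, y = 0.842
  toluene: x = 0.236, y = 0.120
  n-nonane: x = 0.221, y = 0.037

x_n-nonane (drum 2) = 0.221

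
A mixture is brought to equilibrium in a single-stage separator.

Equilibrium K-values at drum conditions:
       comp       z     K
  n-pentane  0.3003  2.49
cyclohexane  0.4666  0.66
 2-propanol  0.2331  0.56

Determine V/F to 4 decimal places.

Rachford–Rice: g(V/F) = Σ zᵢ(Kᵢ−1)/(1+V/F(Kᵢ−1)) = 0.
Feasibility: ΣzᵢKᵢ = 1.1862, Σzᵢ/Kᵢ = 1.2438 — both > 1, two phases present.
Newton iteration, V/F⁰ = 0.5:
  V/F = 0.5000: g = -0.06621, g' = -0.3714 → V/F = 0.3217
  V/F = 0.3217: g = 0.00485, g' = -0.4339 → V/F = 0.3329
  V/F = 0.3329: g = 0.00003, g' = -0.4284 → V/F = 0.3330
Converged at V/F = 0.3330.

V/F = 0.3330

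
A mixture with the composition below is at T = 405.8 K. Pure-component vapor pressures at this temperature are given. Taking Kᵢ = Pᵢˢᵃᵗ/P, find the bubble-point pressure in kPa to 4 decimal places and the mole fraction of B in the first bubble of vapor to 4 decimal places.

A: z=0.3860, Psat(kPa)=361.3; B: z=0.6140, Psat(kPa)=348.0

At the bubble point ψ → 0, so ΣzᵢKᵢ = 1 with Kᵢ = Pᵢˢᵃᵗ/P ⇒ P = ΣzᵢPᵢˢᵃᵗ.
P = 0.3860·361.3 + 0.6140·348.0 = 353.1338 kPa
yᵢ = zᵢPᵢˢᵃᵗ/P ⇒ y_B = 0.6140·348.0/353.1338 = 0.6051

Pbub = 353.1338 kPa, y_B = 0.6051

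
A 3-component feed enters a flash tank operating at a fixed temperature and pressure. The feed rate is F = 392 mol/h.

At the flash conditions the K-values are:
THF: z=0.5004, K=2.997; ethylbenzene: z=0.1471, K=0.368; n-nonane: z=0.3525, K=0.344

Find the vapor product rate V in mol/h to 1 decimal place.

V = 204.2 mol/h

Rachford–Rice: g(ψ) = Σ zᵢ(Kᵢ−1)/(1+ψ(Kᵢ−1)) = 0.
g(0) = ΣzᵢKᵢ − 1 = 0.6751 and g(1) = 1 − Σzᵢ/Kᵢ = -0.5914, so a root lies in (0, 1).
Iterate (Newton) starting at ψ = 0.5:
  ψ = 0.5000: g = 0.02000, g' = -0.9611 → ψ = 0.5208
Converged at ψ = 0.5208.
Then V = ψ·F = 0.5208·392 = 204.2 mol/h and L = F − V = 187.8 mol/h.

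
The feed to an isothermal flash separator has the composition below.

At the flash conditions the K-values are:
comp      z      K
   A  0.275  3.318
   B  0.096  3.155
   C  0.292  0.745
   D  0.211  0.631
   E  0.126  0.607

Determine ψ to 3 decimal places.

Let ψ = V/F and solve Σ zᵢ(Kᵢ−1)/(1+ψ(Kᵢ−1)) = 0.
Feasibility: ΣzᵢKᵢ = 1.642, Σzᵢ/Kᵢ = 1.047 — both > 1, two phases present.
Iterate (Newton) starting at ψ = 0.5:
  ψ = 0.500: g = 0.1524, g' = -0.519 → ψ = 0.794
  ψ = 0.794: g = 0.0253, g' = -0.372 → ψ = 0.862
  ψ = 0.862: g = 0.0006, g' = -0.356 → ψ = 0.863
Converged at ψ = 0.863.

ψ = 0.863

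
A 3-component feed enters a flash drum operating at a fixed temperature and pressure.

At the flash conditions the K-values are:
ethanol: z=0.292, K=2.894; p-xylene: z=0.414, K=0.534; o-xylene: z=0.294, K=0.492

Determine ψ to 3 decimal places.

Let ψ = V/F and solve Σ zᵢ(Kᵢ−1)/(1+ψ(Kᵢ−1)) = 0.
g(0) = ΣzᵢKᵢ − 1 = 0.211 and g(1) = 1 − Σzᵢ/Kᵢ = -0.474, so a root lies in (0, 1).
Newton–Raphson from ψ = 0.39:
  ψ = 0.390: g = -0.1039, g' = -0.599 → ψ = 0.216
  ψ = 0.216: g = 0.0099, g' = -0.734 → ψ = 0.230
Converged at ψ = 0.230.

ψ = 0.230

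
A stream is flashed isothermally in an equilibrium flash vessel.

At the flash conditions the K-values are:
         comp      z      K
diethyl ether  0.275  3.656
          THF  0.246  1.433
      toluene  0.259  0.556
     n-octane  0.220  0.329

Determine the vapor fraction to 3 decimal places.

ψ = 0.545

Rachford–Rice: g(ψ) = Σ zᵢ(Kᵢ−1)/(1+ψ(Kᵢ−1)) = 0.
g(0) = ΣzᵢKᵢ − 1 = 0.574 and g(1) = 1 − Σzᵢ/Kᵢ = -0.381, so a root lies in (0, 1).
Newton–Raphson from ψ = 0.5:
  ψ = 0.500: g = 0.0313, g' = -0.698 → ψ = 0.545
Converged at ψ = 0.545.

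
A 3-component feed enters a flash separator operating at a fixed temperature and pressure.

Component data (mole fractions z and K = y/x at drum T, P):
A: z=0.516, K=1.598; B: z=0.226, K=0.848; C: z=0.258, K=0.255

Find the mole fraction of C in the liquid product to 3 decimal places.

x_C = 0.314

Rachford–Rice: g(V/F) = Σ zᵢ(Kᵢ−1)/(1+V/F(Kᵢ−1)) = 0.
Check two-phase: ΣzᵢKᵢ = 1.082 > 1 and Σzᵢ/Kᵢ = 1.601 > 1, so g(0) = 0.082 > 0 and g(1) = -0.601 < 0.
Newton–Raphson from V/F = 0.5:
  V/F = 0.500: g = -0.1059, g' = -0.479 → V/F = 0.279
  V/F = 0.279: g = -0.0140, g' = -0.369 → V/F = 0.241
  V/F = 0.241: g = -0.0002, g' = -0.359 → V/F = 0.240
Converged at V/F = 0.240.
Compositions from xᵢ = zᵢ/(1+V/F(Kᵢ−1)), yᵢ = Kᵢxᵢ:
  A: x = 0.451, y = 0.721
  B: x = 0.235, y = 0.199
  C: x = 0.314, y = 0.080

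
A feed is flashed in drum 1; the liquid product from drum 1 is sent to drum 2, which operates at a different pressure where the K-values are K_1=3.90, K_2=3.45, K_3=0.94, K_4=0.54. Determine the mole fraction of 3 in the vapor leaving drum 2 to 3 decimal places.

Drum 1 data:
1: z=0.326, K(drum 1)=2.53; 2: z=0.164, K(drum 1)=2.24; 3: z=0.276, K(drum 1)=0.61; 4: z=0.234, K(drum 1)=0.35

Drum 1:
Material balance + equilibrium reduce to Σ zᵢ(Kᵢ−1)/(1+ψ₁(Kᵢ−1)) = 0.
Check two-phase: ΣzᵢKᵢ = 1.442 > 1 and Σzᵢ/Kᵢ = 1.323 > 1, so g(0) = 0.442 > 0 and g(1) = -0.323 < 0.
Newton iteration, ψ₁⁰ = 0.5:
  ψ₁ = 0.500: g = 0.0491, g' = -0.623 → ψ₁ = 0.579
Converged at ψ₁ = 0.579.
Drum-1 compositions:
  1: x = 0.173, y = 0.437
  2: x = 0.095, y = 0.214
  3: x = 0.356, y = 0.217
  4: x = 0.375, y = 0.131
Drum-2 feed = drum-1 liquid: z₂ = (0.1729, 0.0955, 0.3565, 0.3752).
Drum 2:
Newton–Raphson from ψ₂ = 0.32:
  ψ₂ = 0.320: g = 0.1670, g' = -0.682 → ψ₂ = 0.565
  ψ₂ = 0.565: g = 0.0328, g' = -0.456 → ψ₂ = 0.637
  ψ₂ = 0.637: g = 0.0011, g' = -0.427 → ψ₂ = 0.640
Converged at ψ₂ = 0.640.
  1: x = 0.061, y = 0.236
  2: x = 0.037, y = 0.128
  3: x = 0.371, y = 0.348
  4: x = 0.532, y = 0.287

y_3 (drum 2) = 0.348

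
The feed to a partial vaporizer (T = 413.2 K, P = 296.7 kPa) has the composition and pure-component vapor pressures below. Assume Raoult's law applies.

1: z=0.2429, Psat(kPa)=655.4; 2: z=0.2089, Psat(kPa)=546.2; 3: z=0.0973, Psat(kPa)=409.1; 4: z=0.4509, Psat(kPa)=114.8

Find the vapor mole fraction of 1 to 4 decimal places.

y_1 = 0.3643

Raoult's law: Kᵢ = Pᵢˢᵃᵗ/P = Pᵢˢᵃᵗ/296.7.
  K_1 = 655.4/296.7 = 2.208965, K_2 = 546.2/296.7 = 1.840917, K_3 = 409.1/296.7 = 1.378834, K_4 = 114.8/296.7 = 0.386923
Newton–Raphson from V/F = 0.5:
  V/F = 0.5000: g = -0.06095, g' = -0.5734 → V/F = 0.3937
  V/F = 0.3937: g = -0.00138, g' = -0.5514 → V/F = 0.3912
Converged at V/F = 0.3912.
Compositions from xᵢ = zᵢ/(1+V/F(Kᵢ−1)), yᵢ = Kᵢxᵢ:
  1: x = 0.1649, y = 0.3643
  2: x = 0.1572, y = 0.2894
  3: x = 0.0847, y = 0.1168
  4: x = 0.5932, y = 0.2295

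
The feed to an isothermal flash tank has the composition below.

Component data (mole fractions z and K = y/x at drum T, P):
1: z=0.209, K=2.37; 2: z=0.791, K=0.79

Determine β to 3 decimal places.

Let β = V/F and solve Σ zᵢ(Kᵢ−1)/(1+β(Kᵢ−1)) = 0.
Check two-phase: ΣzᵢKᵢ = 1.120 > 1 and Σzᵢ/Kᵢ = 1.089 > 1, so g(0) = 0.120 > 0 and g(1) = -0.089 < 0.
Binary case is linear: z₁(K₁−1)(1+β(K₂−1)) + z₂(K₂−1)(1+β(K₁−1)) = 0
⇒ β = [z₁(K₁−1)+z₂(K₂−1)] / [−(K₁−1)(K₂−1)] = 0.1202/0.2877 = 0.418

β = 0.418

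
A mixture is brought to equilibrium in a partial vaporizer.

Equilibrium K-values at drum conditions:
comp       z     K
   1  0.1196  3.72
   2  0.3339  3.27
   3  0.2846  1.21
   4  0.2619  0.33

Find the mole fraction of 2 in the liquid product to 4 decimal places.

x_2 = 0.1140

Material balance + equilibrium reduce to Σ zᵢ(Kᵢ−1)/(1+β(Kᵢ−1)) = 0.
Check two-phase: ΣzᵢKᵢ = 1.9676 > 1 and Σzᵢ/Kᵢ = 1.1631 > 1, so g(0) = 0.9676 > 0 and g(1) = -0.1631 < 0.
Newton iteration, β⁰ = 0.5:
  β = 0.5000: g = 0.28307, g' = -0.8125 → β = 0.8484
  β = 0.8484: g = 0.00153, g' = -0.9221 → β = 0.8501
Converged at β = 0.8501.
Compositions from xᵢ = zᵢ/(1+β(Kᵢ−1)), yᵢ = Kᵢxᵢ:
  1: x = 0.0361, y = 0.1343
  2: x = 0.1140, y = 0.3727
  3: x = 0.2415, y = 0.2922
  4: x = 0.6084, y = 0.2008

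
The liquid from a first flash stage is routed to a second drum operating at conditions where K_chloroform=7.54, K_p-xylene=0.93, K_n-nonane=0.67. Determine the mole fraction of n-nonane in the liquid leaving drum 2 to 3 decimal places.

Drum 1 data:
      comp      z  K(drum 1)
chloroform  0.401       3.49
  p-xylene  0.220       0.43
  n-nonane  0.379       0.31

Drum 1:
Rachford–Rice: g(ψ₁) = Σ zᵢ(Kᵢ−1)/(1+ψ₁(Kᵢ−1)) = 0.
Check two-phase: ΣzᵢKᵢ = 1.612 > 1 and Σzᵢ/Kᵢ = 1.849 > 1, so g(0) = 0.612 > 0 and g(1) = -0.849 < 0.
Newton iteration, ψ₁⁰ = 0.48:
  ψ₁ = 0.480: g = -0.1088, g' = -1.055 → ψ₁ = 0.377
  ψ₁ = 0.377: g = 0.0020, g' = -1.107 → ψ₁ = 0.379
Converged at ψ₁ = 0.379.
Drum-1 compositions:
  chloroform: x = 0.206, y = 0.720
  p-xylene: x = 0.281, y = 0.121
  n-nonane: x = 0.513, y = 0.159
Drum-2 feed = drum-1 liquid: z₂ = (0.2064, 0.2806, 0.5131).
Drum 2:
Material balance + equilibrium reduce to Σ zᵢ(Kᵢ−1)/(1+ψ₂(Kᵢ−1)) = 0.
Feasibility: ΣzᵢKᵢ = 2.161, Σzᵢ/Kᵢ = 1.095 — both > 1, two phases present.
Newton iteration, ψ₂⁰ = 0.5:
  ψ₂ = 0.500: g = 0.0930, g' = -0.566 → ψ₂ = 0.664
  ψ₂ = 0.664: g = 0.0151, g' = -0.402 → ψ₂ = 0.702
  ψ₂ = 0.702: g = 0.0005, g' = -0.379 → ψ₂ = 0.703
Converged at ψ₂ = 0.703.
  chloroform: x = 0.037, y = 0.278
  p-xylene: x = 0.295, y = 0.274
  n-nonane: x = 0.668, y = 0.448

x_n-nonane (drum 2) = 0.668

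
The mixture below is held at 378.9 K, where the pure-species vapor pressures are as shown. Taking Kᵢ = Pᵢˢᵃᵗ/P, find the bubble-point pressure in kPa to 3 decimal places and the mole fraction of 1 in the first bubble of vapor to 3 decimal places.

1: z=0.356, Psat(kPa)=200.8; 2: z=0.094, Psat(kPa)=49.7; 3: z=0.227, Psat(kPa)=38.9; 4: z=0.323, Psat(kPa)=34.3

At the bubble point ψ → 0, so ΣzᵢKᵢ = 1 with Kᵢ = Pᵢˢᵃᵗ/P ⇒ P = ΣzᵢPᵢˢᵃᵗ.
P = 0.356·200.8 + 0.094·49.7 + 0.227·38.9 + 0.323·34.3 = 96.066 kPa
yᵢ = zᵢPᵢˢᵃᵗ/P ⇒ y_1 = 0.356·200.8/96.066 = 0.744

Pbub = 96.066 kPa, y_1 = 0.744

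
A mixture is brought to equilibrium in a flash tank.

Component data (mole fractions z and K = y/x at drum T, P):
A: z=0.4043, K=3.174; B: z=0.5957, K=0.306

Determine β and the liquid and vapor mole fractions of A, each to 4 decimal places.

β = 0.3086, x_A = 0.2420, y_A = 0.7680

Material balance + equilibrium reduce to Σ zᵢ(Kᵢ−1)/(1+β(Kᵢ−1)) = 0.
Check two-phase: ΣzᵢKᵢ = 1.4655 > 1 and Σzᵢ/Kᵢ = 2.0741 > 1, so g(0) = 0.4655 > 0 and g(1) = -1.0741 < 0.
Binary case is linear: z₁(K₁−1)(1+β(K₂−1)) + z₂(K₂−1)(1+β(K₁−1)) = 0
⇒ β = [z₁(K₁−1)+z₂(K₂−1)] / [−(K₁−1)(K₂−1)] = 0.46553/1.50876 = 0.3086
Compositions from xᵢ = zᵢ/(1+β(Kᵢ−1)), yᵢ = Kᵢxᵢ:
  A: x = 0.2420, y = 0.7680
  B: x = 0.7580, y = 0.2320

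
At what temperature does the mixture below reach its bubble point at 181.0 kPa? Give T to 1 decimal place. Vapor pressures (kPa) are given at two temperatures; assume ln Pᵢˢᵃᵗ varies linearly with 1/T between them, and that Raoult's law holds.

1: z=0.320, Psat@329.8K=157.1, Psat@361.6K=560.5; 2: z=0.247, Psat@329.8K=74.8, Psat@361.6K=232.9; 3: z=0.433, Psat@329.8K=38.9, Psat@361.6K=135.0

Bubble-point temperature: ΣzᵢPᵢˢᵃᵗ(T) = P. Interpolate ln Pᵢˢᵃᵗ = aᵢ + bᵢ/T.
  T = 329.8 K: ΣzᵢPᵢˢᵃᵗ = 85.59 kPa
  T = 361.6 K: ΣzᵢPᵢˢᵃᵗ = 295.34 kPa
  T = 345.7 K: ΣzᵢPᵢˢᵃᵗ = 163.53 kPa
  T = 353.6 K: ΣzᵢPᵢˢᵃᵗ = 220.80 kPa
  T = 349.6 K: ΣzᵢPᵢˢᵃᵗ = 189.98 kPa
  T = 347.6 K: ΣzᵢPᵢˢᵃᵗ = 175.99 kPa
Interpolating between 347.6 K and 349.6 K gives T ≈ 348.3 K.

T = 348.3 K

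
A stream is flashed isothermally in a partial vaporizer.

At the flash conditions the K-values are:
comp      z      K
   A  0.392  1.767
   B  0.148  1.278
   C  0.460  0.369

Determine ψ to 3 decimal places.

Newton iteration, ψ⁰ = 0.5:
  ψ = 0.500: g = -0.1706, g' = -0.520 → ψ = 0.172
  ψ = 0.172: g = -0.0207, g' = -0.421 → ψ = 0.123
Converged at ψ = 0.123.

ψ = 0.123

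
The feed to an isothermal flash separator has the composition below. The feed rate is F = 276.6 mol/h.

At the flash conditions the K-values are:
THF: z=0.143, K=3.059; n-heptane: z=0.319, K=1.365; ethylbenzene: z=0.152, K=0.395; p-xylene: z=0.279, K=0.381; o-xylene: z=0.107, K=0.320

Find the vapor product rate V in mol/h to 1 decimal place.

Iterate (Newton) starting at ψ = 0.5:
  ψ = 0.500: g = -0.2487, g' = -0.630 → ψ = 0.105
  ψ = 0.105: g = -0.0071, g' = -0.692 → ψ = 0.095
Converged at ψ = 0.095.
Then V = ψ·F = 0.0949·276.6 = 26.3 mol/h and L = F − V = 250.3 mol/h.

V = 26.3 mol/h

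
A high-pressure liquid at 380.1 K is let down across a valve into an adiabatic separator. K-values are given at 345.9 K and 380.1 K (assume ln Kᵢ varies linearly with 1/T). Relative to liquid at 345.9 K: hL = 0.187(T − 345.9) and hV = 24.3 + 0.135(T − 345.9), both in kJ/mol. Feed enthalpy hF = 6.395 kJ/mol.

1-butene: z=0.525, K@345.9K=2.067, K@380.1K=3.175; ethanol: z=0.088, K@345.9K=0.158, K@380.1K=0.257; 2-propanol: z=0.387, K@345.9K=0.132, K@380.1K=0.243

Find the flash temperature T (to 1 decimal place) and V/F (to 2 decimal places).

Adiabatic flash: solve Rachford–Rice at each trial T, then check hF = ψ·hV(T) + (1−ψ)·hL(T).
  T = 345.9 K: K = (2.067, 0.158, 0.132), RR gives ψ = 0.163, H_out = 3.962 kJ/mol
  T = 380.1 K: K = (3.175, 0.257, 0.243), RR gives ψ = 0.478, H_out = 17.149 kJ/mol
  T = 363.0 K: K = (2.588, 0.204, 0.182), RR gives ψ = 0.346, H_out = 11.289 kJ/mol
  T = 354.4 K: K = (2.318, 0.180, 0.155), RR gives ψ = 0.264, H_out = 7.897 kJ/mol
  T = 350.1 K: K = (2.189, 0.169, 0.143), RR gives ψ = 0.217, H_out = 6.000 kJ/mol
  T = 352.2 K: K = (2.251, 0.174, 0.149), RR gives ψ = 0.241, H_out = 6.947 kJ/mol
Linear interpolation between T = 350.1 (H_out = 6.000) and T = 352.2 (H_out = 6.947) on hF = 6.395 gives T ≈ 351.0 K, at which ψ = 0.23.

T = 351.0 K, V/F = 0.23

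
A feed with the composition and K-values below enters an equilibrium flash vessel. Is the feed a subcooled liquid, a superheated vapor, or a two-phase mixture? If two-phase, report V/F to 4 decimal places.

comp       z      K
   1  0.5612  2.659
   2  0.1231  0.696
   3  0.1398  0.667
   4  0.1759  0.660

superheated vapor

ΣzᵢKᵢ = 1.7872; Σzᵢ/Kᵢ = 0.8640.
Since Σzᵢ/Kᵢ < 1 the mixture is above its dew point — single vapor phase.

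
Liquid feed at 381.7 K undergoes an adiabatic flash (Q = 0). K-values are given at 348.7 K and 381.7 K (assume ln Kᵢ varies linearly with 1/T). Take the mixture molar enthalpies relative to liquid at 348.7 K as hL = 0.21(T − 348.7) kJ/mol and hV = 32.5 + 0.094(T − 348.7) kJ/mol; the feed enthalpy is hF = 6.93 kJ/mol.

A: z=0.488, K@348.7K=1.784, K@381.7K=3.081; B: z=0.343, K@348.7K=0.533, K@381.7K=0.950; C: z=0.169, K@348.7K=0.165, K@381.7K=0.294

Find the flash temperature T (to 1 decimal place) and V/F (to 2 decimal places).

Adiabatic flash: solve Rachford–Rice at each trial T, then check hF = ψ·hV(T) + (1−ψ)·hL(T).
  T = 348.7 K: K = (1.784, 0.533, 0.165), RR gives ψ = 0.168, H_out = 5.467 kJ/mol
  T = 381.7 K: K = (3.081, 0.950, 0.294), RR gives ψ = 0.909, H_out = 32.998 kJ/mol
  T = 365.2 K: K = (2.374, 0.721, 0.223), RR gives ψ = 0.610, H_out = 22.114 kJ/mol
  T = 356.9 K: K = (2.063, 0.621, 0.192), RR gives ψ = 0.416, H_out = 14.846 kJ/mol
  T = 352.8 K: K = (1.920, 0.576, 0.178), RR gives ψ = 0.302, H_out = 10.525 kJ/mol
  T = 350.8 K: K = (1.853, 0.555, 0.172), RR gives ψ = 0.240, H_out = 8.168 kJ/mol
Linear interpolation between T = 348.7 (H_out = 5.467) and T = 350.8 (H_out = 8.168) on hF = 6.93 gives T ≈ 349.8 K, at which ψ = 0.21.

T = 349.8 K, V/F = 0.21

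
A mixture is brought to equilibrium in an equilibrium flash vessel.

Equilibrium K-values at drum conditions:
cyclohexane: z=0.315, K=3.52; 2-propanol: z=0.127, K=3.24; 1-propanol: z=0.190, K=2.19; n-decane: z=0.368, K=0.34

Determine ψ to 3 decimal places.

ψ = 0.769

Newton iteration, ψ⁰ = 0.63:
  ψ = 0.630: g = 0.1382, g' = -0.966 → ψ = 0.773
  ψ = 0.773: g = -0.0048, g' = -1.057 → ψ = 0.769
Converged at ψ = 0.769.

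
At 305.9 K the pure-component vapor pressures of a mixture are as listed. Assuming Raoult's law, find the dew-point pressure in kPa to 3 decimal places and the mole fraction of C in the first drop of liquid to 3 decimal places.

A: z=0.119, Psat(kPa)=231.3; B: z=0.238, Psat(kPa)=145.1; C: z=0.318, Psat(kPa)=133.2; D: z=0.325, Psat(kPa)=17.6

At the dew point ψ → 1, so Σzᵢ/Kᵢ = 1 with Kᵢ = Pᵢˢᵃᵗ/P ⇒ 1/P = Σzᵢ/Pᵢˢᵃᵗ.
1/P = 0.119/231.3 + 0.238/145.1 + 0.318/133.2 + 0.325/17.6 = 0.023008 ⇒ P = 43.463 kPa
xᵢ = zᵢP/Pᵢˢᵃᵗ ⇒ x_C = 0.318·43.463/133.2 = 0.104

Pdew = 43.463 kPa, x_C = 0.104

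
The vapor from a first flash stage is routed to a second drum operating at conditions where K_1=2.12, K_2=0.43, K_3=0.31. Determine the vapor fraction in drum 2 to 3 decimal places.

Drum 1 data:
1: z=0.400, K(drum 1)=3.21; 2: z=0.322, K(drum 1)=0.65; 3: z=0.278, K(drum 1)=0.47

Drum 1:
Let ψ₁ = V/F and solve Σ zᵢ(Kᵢ−1)/(1+ψ₁(Kᵢ−1)) = 0.
g(0) = ΣzᵢKᵢ − 1 = 0.624 and g(1) = 1 − Σzᵢ/Kᵢ = -0.211, so a root lies in (0, 1).
Newton iteration, ψ₁⁰ = 0.5:
  ψ₁ = 0.500: g = 0.0829, g' = -0.643 → ψ₁ = 0.629
  ψ₁ = 0.629: g = 0.0044, g' = -0.583 → ψ₁ = 0.636
Converged at ψ₁ = 0.636.
Drum-1 compositions:
  1: x = 0.166, y = 0.534
  2: x = 0.414, y = 0.269
  3: x = 0.420, y = 0.197
Drum-2 feed = drum-1 vapor: z₂ = (0.5336, 0.2693, 0.1972).
Drum 2:
Let ψ₂ = V/F and solve Σ zᵢ(Kᵢ−1)/(1+ψ₂(Kᵢ−1)) = 0.
Feasibility: ΣzᵢKᵢ = 1.308, Σzᵢ/Kᵢ = 1.514 — both > 1, two phases present.
Newton–Raphson from ψ₂ = 0.61:
  ψ₂ = 0.610: g = -0.1152, g' = -0.722 → ψ₂ = 0.450
  ψ₂ = 0.450: g = -0.0067, g' = -0.652 → ψ₂ = 0.440
Converged at ψ₂ = 0.440.
  1: x = 0.357, y = 0.758
  2: x = 0.359, y = 0.155
  3: x = 0.283, y = 0.088

V/F (drum 2) = 0.440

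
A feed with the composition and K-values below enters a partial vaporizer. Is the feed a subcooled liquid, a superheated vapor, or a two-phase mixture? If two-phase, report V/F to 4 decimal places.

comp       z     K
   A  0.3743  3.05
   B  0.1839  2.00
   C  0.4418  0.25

ΣzᵢKᵢ = 1.6199; Σzᵢ/Kᵢ = 1.9819.
Both exceed 1, so a two-phase solution exists.
Rachford–Rice: g(ψ) = Σ zᵢ(Kᵢ−1)/(1+ψ(Kᵢ−1)) = 0.
Iterate (Newton) starting at ψ = 0.5:
  ψ = 0.5000: g = -0.02864, g' = -1.1015 → ψ = 0.4740
  ψ = 0.4740: g = -0.00019, g' = -1.0875 → ψ = 0.4738
Converged at ψ = 0.4738.

two-phase, V/F = 0.4738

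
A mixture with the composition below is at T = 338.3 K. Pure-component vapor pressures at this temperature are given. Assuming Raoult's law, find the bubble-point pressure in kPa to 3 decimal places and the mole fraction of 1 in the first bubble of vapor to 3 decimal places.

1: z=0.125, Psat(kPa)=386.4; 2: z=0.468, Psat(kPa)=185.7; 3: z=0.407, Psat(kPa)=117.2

At the bubble point ψ → 0, so ΣzᵢKᵢ = 1 with Kᵢ = Pᵢˢᵃᵗ/P ⇒ P = ΣzᵢPᵢˢᵃᵗ.
P = 0.125·386.4 + 0.468·185.7 + 0.407·117.2 = 182.908 kPa
yᵢ = zᵢPᵢˢᵃᵗ/P ⇒ y_1 = 0.125·386.4/182.908 = 0.264

Pbub = 182.908 kPa, y_1 = 0.264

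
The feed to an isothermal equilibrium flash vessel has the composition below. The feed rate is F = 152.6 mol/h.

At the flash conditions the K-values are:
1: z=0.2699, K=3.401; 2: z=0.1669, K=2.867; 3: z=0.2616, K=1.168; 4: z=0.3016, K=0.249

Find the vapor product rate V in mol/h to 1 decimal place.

Newton iteration, V/F⁰ = 0.33:
  V/F = 0.3300: g = 0.29488, g' = -1.0144 → V/F = 0.6207
  V/F = 0.6207: g = 0.02008, g' = -0.9786 → V/F = 0.6412
  V/F = 0.6412: g = -0.00022, g' = -1.0006 → V/F = 0.6410
Converged at V/F = 0.6410.
Then V = V/F·F = 0.6410·152.6 = 97.8 mol/h and L = F − V = 54.8 mol/h.

V = 97.8 mol/h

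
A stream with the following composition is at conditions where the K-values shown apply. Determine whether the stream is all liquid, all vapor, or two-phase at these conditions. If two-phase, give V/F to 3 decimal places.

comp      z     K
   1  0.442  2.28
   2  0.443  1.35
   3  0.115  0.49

all vapor

ΣzᵢKᵢ = 1.662; Σzᵢ/Kᵢ = 0.757.
Since Σzᵢ/Kᵢ < 1 the mixture is above its dew point — single vapor phase.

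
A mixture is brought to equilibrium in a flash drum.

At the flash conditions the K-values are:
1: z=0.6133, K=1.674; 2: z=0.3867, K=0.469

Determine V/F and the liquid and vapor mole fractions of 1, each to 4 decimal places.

V/F = 0.5813, x_1 = 0.4407, y_1 = 0.7377

Rachford–Rice: g(V/F) = Σ zᵢ(Kᵢ−1)/(1+V/F(Kᵢ−1)) = 0.
Feasibility: ΣzᵢKᵢ = 1.2080, Σzᵢ/Kᵢ = 1.1909 — both > 1, two phases present.
Binary case is linear: z₁(K₁−1)(1+V/F(K₂−1)) + z₂(K₂−1)(1+V/F(K₁−1)) = 0
⇒ V/F = [z₁(K₁−1)+z₂(K₂−1)] / [−(K₁−1)(K₂−1)] = 0.20803/0.35789 = 0.5813
Compositions from xᵢ = zᵢ/(1+V/F(Kᵢ−1)), yᵢ = Kᵢxᵢ:
  1: x = 0.4407, y = 0.7377
  2: x = 0.5593, y = 0.2623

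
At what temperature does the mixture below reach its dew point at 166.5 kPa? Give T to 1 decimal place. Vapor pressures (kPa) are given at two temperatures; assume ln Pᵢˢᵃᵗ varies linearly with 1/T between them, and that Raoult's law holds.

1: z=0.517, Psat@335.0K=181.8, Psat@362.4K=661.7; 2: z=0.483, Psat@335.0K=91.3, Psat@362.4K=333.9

Dew-point temperature: Σzᵢ·P/Pᵢˢᵃᵗ(T) = 1. Interpolate ln Pᵢˢᵃᵗ = aᵢ + bᵢ/T.
  T = 335.0 K: ΣzᵢP/Pᵢˢᵃᵗ = 1.3543
  T = 362.4 K: ΣzᵢP/Pᵢˢᵃᵗ = 0.3709
  T = 348.7 K: ΣzᵢP/Pᵢˢᵃᵗ = 0.6910
  T = 341.9 K: ΣzᵢP/Pᵢˢᵃᵗ = 0.9585
  T = 338.4 K: ΣzᵢP/Pᵢˢᵃᵗ = 1.1402
  T = 340.1 K: ΣzᵢP/Pᵢˢᵃᵗ = 1.0475
  T = 341.0 K: ΣzᵢP/Pᵢˢᵃᵗ = 1.0019
Interpolating between 341.0 K and 341.9 K gives T ≈ 341.0 K.

T = 341.0 K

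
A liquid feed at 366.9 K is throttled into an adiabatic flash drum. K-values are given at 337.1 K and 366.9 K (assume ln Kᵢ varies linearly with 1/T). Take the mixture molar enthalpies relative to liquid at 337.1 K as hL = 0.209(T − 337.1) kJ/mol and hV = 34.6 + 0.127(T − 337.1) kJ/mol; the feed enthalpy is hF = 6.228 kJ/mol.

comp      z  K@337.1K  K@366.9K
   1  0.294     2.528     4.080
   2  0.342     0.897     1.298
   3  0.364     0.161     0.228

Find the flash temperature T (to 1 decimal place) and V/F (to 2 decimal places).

Adiabatic flash: solve Rachford–Rice at each trial T, then check hF = ψ·hV(T) + (1−ψ)·hL(T).
  T = 337.1 K: K = (2.528, 0.897, 0.161), RR gives ψ = 0.125, H_out = 4.339 kJ/mol
  T = 366.9 K: K = (4.080, 1.298, 0.228), RR gives ψ = 0.488, H_out = 21.917 kJ/mol
  T = 352.0 K: K = (3.244, 1.088, 0.193), RR gives ψ = 0.338, H_out = 14.408 kJ/mol
  T = 344.6 K: K = (2.874, 0.990, 0.177), RR gives ψ = 0.244, H_out = 9.851 kJ/mol
  T = 340.9 K: K = (2.700, 0.944, 0.169), RR gives ψ = 0.189, H_out = 7.267 kJ/mol
  T = 339.0 K: K = (2.613, 0.920, 0.165), RR gives ψ = 0.158, H_out = 5.842 kJ/mol
Linear interpolation between T = 339.0 (H_out = 5.842) and T = 340.9 (H_out = 7.267) on hF = 6.228 gives T ≈ 339.5 K, at which ψ = 0.17.

T = 339.5 K, V/F = 0.17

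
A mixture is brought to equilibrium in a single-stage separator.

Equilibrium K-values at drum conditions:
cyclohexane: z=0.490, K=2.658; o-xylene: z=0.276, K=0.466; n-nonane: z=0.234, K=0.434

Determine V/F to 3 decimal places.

Material balance + equilibrium reduce to Σ zᵢ(Kᵢ−1)/(1+V/F(Kᵢ−1)) = 0.
Check two-phase: ΣzᵢKᵢ = 1.533 > 1 and Σzᵢ/Kᵢ = 1.316 > 1, so g(0) = 0.533 > 0 and g(1) = -0.316 < 0.
Iterate (Newton) starting at V/F = 0.65:
  V/F = 0.650: g = -0.0442, g' = -0.684 → V/F = 0.585
Converged at V/F = 0.585.

V/F = 0.585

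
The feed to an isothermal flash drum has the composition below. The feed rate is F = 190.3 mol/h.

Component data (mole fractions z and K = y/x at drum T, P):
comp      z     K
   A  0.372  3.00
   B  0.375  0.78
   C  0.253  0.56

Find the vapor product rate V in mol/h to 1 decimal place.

Newton iteration, ψ⁰ = 0.37:
  ψ = 0.370: g = 0.2048, g' = -0.583 → ψ = 0.721
  ψ = 0.721: g = 0.0434, g' = -0.380 → ψ = 0.836
  ψ = 0.836: g = 0.0014, g' = -0.358 → ψ = 0.840
Converged at ψ = 0.840.
Then V = ψ·F = 0.8395·190.3 = 159.8 mol/h and L = F − V = 30.5 mol/h.

V = 159.8 mol/h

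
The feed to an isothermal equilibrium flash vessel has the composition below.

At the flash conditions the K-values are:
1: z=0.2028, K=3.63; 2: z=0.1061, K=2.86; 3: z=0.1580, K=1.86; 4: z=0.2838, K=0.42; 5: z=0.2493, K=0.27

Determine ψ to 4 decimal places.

ψ = 0.4030

Rachford–Rice: g(ψ) = Σ zᵢ(Kᵢ−1)/(1+ψ(Kᵢ−1)) = 0.
Check two-phase: ΣzᵢKᵢ = 1.5200 > 1 and Σzᵢ/Kᵢ = 1.7770 > 1, so g(0) = 0.5200 > 0 and g(1) = -0.7770 < 0.
Newton iteration, ψ⁰ = 0.5:
  ψ = 0.5000: g = -0.09077, g' = -0.9363 → ψ = 0.4031
  ψ = 0.4031: g = -0.00008, g' = -0.9442 → ψ = 0.4030
Converged at ψ = 0.4030.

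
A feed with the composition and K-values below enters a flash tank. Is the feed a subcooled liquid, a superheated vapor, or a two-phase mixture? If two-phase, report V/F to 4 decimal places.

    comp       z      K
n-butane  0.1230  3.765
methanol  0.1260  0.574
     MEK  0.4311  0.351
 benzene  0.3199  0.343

ΣzᵢKᵢ = 0.7965; Σzᵢ/Kᵢ = 2.4130.
Since ΣzᵢKᵢ < 1 the mixture is below its bubble point — single liquid phase.

subcooled liquid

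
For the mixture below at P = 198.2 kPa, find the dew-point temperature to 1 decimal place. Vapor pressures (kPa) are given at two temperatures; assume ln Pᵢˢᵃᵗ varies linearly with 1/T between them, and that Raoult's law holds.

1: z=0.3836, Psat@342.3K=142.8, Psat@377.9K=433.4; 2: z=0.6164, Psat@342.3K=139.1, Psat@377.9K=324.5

Dew-point temperature: Σzᵢ·P/Pᵢˢᵃᵗ(T) = 1. Interpolate ln Pᵢˢᵃᵗ = aᵢ + bᵢ/T.
  T = 342.3 K: ΣzᵢP/Pᵢˢᵃᵗ = 1.4107
  T = 377.9 K: ΣzᵢP/Pᵢˢᵃᵗ = 0.5519
  T = 360.1 K: ΣzᵢP/Pᵢˢᵃᵗ = 0.8605
  T = 351.2 K: ΣzᵢP/Pᵢˢᵃᵗ = 1.0943
  T = 355.6 K: ΣzᵢP/Pᵢˢᵃᵗ = 0.9701
  T = 353.4 K: ΣzᵢP/Pᵢˢᵃᵗ = 1.0299
Interpolating between 353.4 K and 355.6 K gives T ≈ 354.5 K.

T = 354.5 K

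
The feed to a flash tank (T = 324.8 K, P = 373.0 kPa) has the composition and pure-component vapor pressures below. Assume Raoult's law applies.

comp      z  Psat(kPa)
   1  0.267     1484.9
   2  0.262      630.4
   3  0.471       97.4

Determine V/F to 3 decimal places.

Raoult's law: Kᵢ = Pᵢˢᵃᵗ/P = Pᵢˢᵃᵗ/373.0.
  K_1 = 1484.9/373.0 = 3.98097, K_2 = 630.4/373.0 = 1.69008, K_3 = 97.4/373.0 = 0.26113
Material balance + equilibrium reduce to Σ zᵢ(Kᵢ−1)/(1+V/F(Kᵢ−1)) = 0.
Feasibility: ΣzᵢKᵢ = 1.629, Σzᵢ/Kᵢ = 2.026 — both > 1, two phases present.
Newton–Raphson from V/F = 0.53:
  V/F = 0.530: g = -0.1311, g' = -1.118 → V/F = 0.413
  V/F = 0.413: g = -0.0031, g' = -1.085 → V/F = 0.410
Converged at V/F = 0.410.

V/F = 0.410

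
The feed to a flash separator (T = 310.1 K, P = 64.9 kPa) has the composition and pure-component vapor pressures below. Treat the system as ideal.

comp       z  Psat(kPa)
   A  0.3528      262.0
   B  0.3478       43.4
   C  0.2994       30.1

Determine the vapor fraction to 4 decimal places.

ψ = 0.5987

Raoult's law: Kᵢ = Pᵢˢᵃᵗ/P = Pᵢˢᵃᵗ/64.9.
  K_A = 262.0/64.9 = 4.036980, K_B = 43.4/64.9 = 0.668721, K_C = 30.1/64.9 = 0.463790
Let ψ = V/F and solve Σ zᵢ(Kᵢ−1)/(1+ψ(Kᵢ−1)) = 0.
g(0) = ΣzᵢKᵢ − 1 = 0.7957 and g(1) = 1 − Σzᵢ/Kᵢ = -0.2530, so a root lies in (0, 1).
Newton–Raphson from ψ = 0.38:
  ψ = 0.3800: g = 0.16397, g' = -0.8870 → ψ = 0.5649
  ψ = 0.5649: g = 0.02254, g' = -0.6762 → ψ = 0.5982
  ψ = 0.5982: g = 0.00035, g' = -0.6561 → ψ = 0.5987
Converged at ψ = 0.5987.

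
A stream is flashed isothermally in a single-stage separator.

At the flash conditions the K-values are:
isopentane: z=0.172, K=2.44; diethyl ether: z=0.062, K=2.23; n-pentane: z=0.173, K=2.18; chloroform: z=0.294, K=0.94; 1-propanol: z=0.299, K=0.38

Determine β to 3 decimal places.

β = 0.566

Newton–Raphson from β = 0.5:
  β = 0.500: g = 0.0328, g' = -0.494 → β = 0.566
Converged at β = 0.566.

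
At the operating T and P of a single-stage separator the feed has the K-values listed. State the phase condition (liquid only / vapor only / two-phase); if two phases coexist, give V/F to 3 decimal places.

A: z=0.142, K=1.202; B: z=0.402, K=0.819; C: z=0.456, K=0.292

ΣzᵢKᵢ = 0.633; Σzᵢ/Kᵢ = 2.171.
Since ΣzᵢKᵢ < 1 the mixture is below its bubble point — single liquid phase.

liquid only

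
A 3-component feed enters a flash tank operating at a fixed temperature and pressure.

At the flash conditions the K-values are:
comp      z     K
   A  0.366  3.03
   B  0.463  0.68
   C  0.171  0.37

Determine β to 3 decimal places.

Rachford–Rice: g(β) = Σ zᵢ(Kᵢ−1)/(1+β(Kᵢ−1)) = 0.
g(0) = ΣzᵢKᵢ − 1 = 0.487 and g(1) = 1 − Σzᵢ/Kᵢ = -0.264, so a root lies in (0, 1).
Newton–Raphson from β = 0.5:
  β = 0.500: g = 0.0351, g' = -0.583 → β = 0.560
  β = 0.560: g = 0.0007, g' = -0.563 → β = 0.561
Converged at β = 0.561.

β = 0.561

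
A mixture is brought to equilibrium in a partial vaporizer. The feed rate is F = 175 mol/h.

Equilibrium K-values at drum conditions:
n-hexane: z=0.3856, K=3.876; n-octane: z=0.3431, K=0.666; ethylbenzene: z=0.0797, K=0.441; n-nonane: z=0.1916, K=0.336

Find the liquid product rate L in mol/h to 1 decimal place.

L = 73.3 mol/h

Rachford–Rice: g(β) = Σ zᵢ(Kᵢ−1)/(1+β(Kᵢ−1)) = 0.
g(0) = ΣzᵢKᵢ − 1 = 0.8226 and g(1) = 1 − Σzᵢ/Kᵢ = -0.3656, so a root lies in (0, 1).
Iterate (Newton) starting at β = 0.68:
  β = 0.6800: g = -0.07689, g' = -0.7748 → β = 0.5808
  β = 0.5808: g = 0.00009, g' = -0.7846 → β = 0.5809
Converged at β = 0.5809.
Then V = β·F = 0.5809·175 = 101.7 mol/h and L = F − V = 73.3 mol/h.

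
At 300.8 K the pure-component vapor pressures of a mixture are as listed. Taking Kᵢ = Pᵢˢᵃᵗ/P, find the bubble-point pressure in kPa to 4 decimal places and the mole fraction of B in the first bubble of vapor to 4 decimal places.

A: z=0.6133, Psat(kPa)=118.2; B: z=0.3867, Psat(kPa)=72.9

Pbub = 100.6825 kPa, y_B = 0.2800

At the bubble point ψ → 0, so ΣzᵢKᵢ = 1 with Kᵢ = Pᵢˢᵃᵗ/P ⇒ P = ΣzᵢPᵢˢᵃᵗ.
P = 0.6133·118.2 + 0.3867·72.9 = 100.6825 kPa
yᵢ = zᵢPᵢˢᵃᵗ/P ⇒ y_B = 0.3867·72.9/100.6825 = 0.2800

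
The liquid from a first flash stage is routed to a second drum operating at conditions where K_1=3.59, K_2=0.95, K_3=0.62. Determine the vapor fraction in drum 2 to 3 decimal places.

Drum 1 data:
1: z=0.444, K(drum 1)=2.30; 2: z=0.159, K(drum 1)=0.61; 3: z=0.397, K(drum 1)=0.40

V/F (drum 2) = 0.685

Drum 1:
Material balance + equilibrium reduce to Σ zᵢ(Kᵢ−1)/(1+ψ₁(Kᵢ−1)) = 0.
Check two-phase: ΣzᵢKᵢ = 1.277 > 1 and Σzᵢ/Kᵢ = 1.446 > 1, so g(0) = 0.277 > 0 and g(1) = -0.446 < 0.
Newton iteration, ψ₁⁰ = 0.49:
  ψ₁ = 0.490: g = -0.0615, g' = -0.604 → ψ₁ = 0.388
Converged at ψ₁ = 0.388.
Drum-1 compositions:
  1: x = 0.295, y = 0.679
  2: x = 0.187, y = 0.114
  3: x = 0.518, y = 0.207
Drum-2 feed = drum-1 liquid: z₂ = (0.2951, 0.1874, 0.5176).
Drum 2:
Material balance + equilibrium reduce to Σ zᵢ(Kᵢ−1)/(1+ψ₂(Kᵢ−1)) = 0.
Check two-phase: ΣzᵢKᵢ = 1.558 > 1 and Σzᵢ/Kᵢ = 1.114 > 1, so g(0) = 0.558 > 0 and g(1) = -0.114 < 0.
Iterate (Newton) starting at ψ₂ = 0.53:
  ψ₂ = 0.530: g = 0.0662, g' = -0.469 → ψ₂ = 0.671
  ψ₂ = 0.671: g = 0.0054, g' = -0.399 → ψ₂ = 0.685
Converged at ψ₂ = 0.685.
  1: x = 0.106, y = 0.382
  2: x = 0.194, y = 0.184
  3: x = 0.700, y = 0.434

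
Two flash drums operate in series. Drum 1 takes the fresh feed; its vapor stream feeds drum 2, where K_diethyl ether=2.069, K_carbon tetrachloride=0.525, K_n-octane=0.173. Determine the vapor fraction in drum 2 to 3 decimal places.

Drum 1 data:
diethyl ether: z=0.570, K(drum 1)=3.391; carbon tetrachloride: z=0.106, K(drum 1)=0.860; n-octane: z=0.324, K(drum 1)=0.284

V/F (drum 2) = 0.685

Drum 1:
Material balance + equilibrium reduce to Σ zᵢ(Kᵢ−1)/(1+ψ₁(Kᵢ−1)) = 0.
Check two-phase: ΣzᵢKᵢ = 2.116 > 1 and Σzᵢ/Kᵢ = 1.432 > 1, so g(0) = 1.116 > 0 and g(1) = -0.432 < 0.
Newton iteration, ψ₁⁰ = 0.5:
  ψ₁ = 0.500: g = 0.2435, g' = -1.081 → ψ₁ = 0.725
Converged at ψ₁ = 0.725.
Drum-1 compositions:
  diethyl ether: x = 0.209, y = 0.707
  carbon tetrachloride: x = 0.118, y = 0.101
  n-octane: x = 0.673, y = 0.191
Drum-2 feed = drum-1 vapor: z₂ = (0.7073, 0.1015, 0.1913).
Drum 2:
Rachford–Rice: g(ψ₂) = Σ zᵢ(Kᵢ−1)/(1+ψ₂(Kᵢ−1)) = 0.
Check two-phase: ΣzᵢKᵢ = 1.550 > 1 and Σzᵢ/Kᵢ = 1.641 > 1, so g(0) = 0.550 > 0 and g(1) = -0.641 < 0.
Newton iteration, ψ₂⁰ = 0.44:
  ψ₂ = 0.440: g = 0.2046, g' = -0.734 → ψ₂ = 0.719
  ψ₂ = 0.719: g = -0.0358, g' = -1.107 → ψ₂ = 0.687
  ψ₂ = 0.687: g = -0.0015, g' = -1.020 → ψ₂ = 0.685
Converged at ψ₂ = 0.685.
  diethyl ether: x = 0.408, y = 0.845
  carbon tetrachloride: x = 0.150, y = 0.079
  n-octane: x = 0.441, y = 0.076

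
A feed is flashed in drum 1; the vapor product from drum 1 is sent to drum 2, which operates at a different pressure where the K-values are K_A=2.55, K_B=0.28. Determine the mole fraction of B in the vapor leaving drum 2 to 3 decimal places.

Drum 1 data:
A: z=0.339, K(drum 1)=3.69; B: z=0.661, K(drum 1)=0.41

y_B (drum 2) = 0.191

Drum 1:
Rachford–Rice: g(ψ₁) = Σ zᵢ(Kᵢ−1)/(1+ψ₁(Kᵢ−1)) = 0.
Feasibility: ΣzᵢKᵢ = 1.522, Σzᵢ/Kᵢ = 1.704 — both > 1, two phases present.
Newton–Raphson from ψ₁ = 0.62:
  ψ₁ = 0.620: g = -0.2731, g' = -0.917 → ψ₁ = 0.322
  ψ₁ = 0.322: g = 0.0071, g' = -1.055 → ψ₁ = 0.329
Converged at ψ₁ = 0.329.
Drum-1 compositions:
  A: x = 0.180, y = 0.664
  B: x = 0.820, y = 0.336
Drum-2 feed = drum-1 vapor: z₂ = (0.6638, 0.3362).
Drum 2:
Binary case is linear: z₁(K₁−1)(1+ψ₂(K₂−1)) + z₂(K₂−1)(1+ψ₂(K₁−1)) = 0
⇒ ψ₂ = [z₁(K₁−1)+z₂(K₂−1)] / [−(K₁−1)(K₂−1)] = 0.7867/1.1160 = 0.705
  A: x = 0.317, y = 0.809
  B: x = 0.683, y = 0.191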